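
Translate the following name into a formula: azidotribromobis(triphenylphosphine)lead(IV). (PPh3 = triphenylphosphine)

Ligands: 1 azido (N3, -1), 2 triphenylphosphine (PPh3, neutral), 3 bromo (Br, -1). Ligand charge sum = -4.
With Pb in oxidation state +4, the complex ion is [Pb...].

[PbBr3(N3)(PPh3)2]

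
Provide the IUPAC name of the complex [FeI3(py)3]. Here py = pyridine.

triiodotris(pyridine)iron(III)

There is no counter-ion, so the complex is neutral overall.
Ligand charges: 3×pyridine (neutral), 3×iodo (-1 each); total -3. So Fe + (-3) = 0, giving Fe = +3.
Ligands are named alphabetically: iodo before pyridine.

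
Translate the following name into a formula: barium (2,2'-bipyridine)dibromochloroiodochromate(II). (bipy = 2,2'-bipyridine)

Ba[Cr(bipy)Br2ClI]

Ligands: 1 chloro (Cl, -1), 1 2,2'-bipyridine (bipy, neutral), 1 iodo (I, -1), 2 bromo (Br, -1). Ligand charge sum = -4.
With Cr in oxidation state +2, the complex ion is [Cr...]^2−.
Charge balance with barium (+2) requires 1 complex ion per 1 barium.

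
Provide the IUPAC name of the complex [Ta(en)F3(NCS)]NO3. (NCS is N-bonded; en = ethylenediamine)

(ethylenediamine)trifluoroisothiocyanatotantalum(V) nitrate

The 1 nitrate counter-ion carries a total charge of -1, so each complex ion is 1+.
Ligand charges: 3×fluoro (-1 each), 1×isothiocyanato (-1 each), 1×ethylenediamine (neutral); total -4. So Ta + (-4) = 1+, giving Ta = +5.
Ligands are named alphabetically: ethylenediamine before fluoro before isothiocyanato.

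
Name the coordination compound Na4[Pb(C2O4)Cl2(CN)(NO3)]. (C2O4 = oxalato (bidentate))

The 4 sodium counter-ions carry a total charge of +4, so each complex ion is 4−.
Ligand charges: 1×oxalato (-2 each), 1×nitrato (-1 each), 2×chloro (-1 each), 1×cyano (-1 each); total -6. So Pb + (-6) = 4−, giving Pb = +2.
Ligands are named alphabetically: chloro before cyano before nitrato before oxalato.
The complex ion is anionic, so lead takes the -ate form plumbate(II).

sodium dichlorocyanonitratooxalatoplumbate(II)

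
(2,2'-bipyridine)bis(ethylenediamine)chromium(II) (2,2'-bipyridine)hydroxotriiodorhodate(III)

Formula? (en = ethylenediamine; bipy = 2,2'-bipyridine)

Cation [Cr…]: ligand charges 0, Cr(II) ⇒ ion charge 2+.
Anion [Rh…]: ligand charges -4, Rh(III) ⇒ ion charge 1−.

[Cr(bipy)(en)2][Rh(bipy)I3(OH)]2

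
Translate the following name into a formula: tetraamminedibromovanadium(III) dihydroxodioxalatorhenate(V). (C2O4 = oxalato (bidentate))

Cation [V…]: ligand charges -2, V(III) ⇒ ion charge 1+.
Anion [Re…]: ligand charges -6, Re(V) ⇒ ion charge 1−.
One 1+ cation balances one 1− anion.

[VBr2(NH3)4][Re(C2O4)2(OH)2]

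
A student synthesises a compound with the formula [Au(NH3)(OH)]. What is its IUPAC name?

There is no counter-ion, so the complex is neutral overall.
Ligand charges: 1×ammine (neutral), 1×hydroxo (-1 each); total -1. So Au + (-1) = 0, giving Au = +1.
Ligands are named alphabetically: ammine before hydroxo.

amminehydroxogold(I)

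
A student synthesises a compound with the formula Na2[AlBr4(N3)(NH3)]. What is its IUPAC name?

sodium ammineazidotetrabromoaluminate(III)

The 2 sodium counter-ions carry a total charge of +2, so each complex ion is 2−.
Ligand charges: 4×bromo (-1 each), 1×azido (-1 each), 1×ammine (neutral); total -5. So Al + (-5) = 2−, giving Al = +3.
Ligands are named alphabetically: ammine before azido before bromo.
The complex ion is anionic, so aluminium takes the -ate form aluminate(III).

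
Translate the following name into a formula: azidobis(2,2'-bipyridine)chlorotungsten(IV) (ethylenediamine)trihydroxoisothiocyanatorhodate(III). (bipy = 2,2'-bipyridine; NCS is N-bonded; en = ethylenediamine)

[W(bipy)2Cl(N3)][Rh(en)(NCS)(OH)3]2

Cation [W…]: ligand charges -2, W(IV) ⇒ ion charge 2+.
Anion [Rh…]: ligand charges -4, Rh(III) ⇒ ion charge 1−.
One 2+ cation requires 2 of the 1− anion.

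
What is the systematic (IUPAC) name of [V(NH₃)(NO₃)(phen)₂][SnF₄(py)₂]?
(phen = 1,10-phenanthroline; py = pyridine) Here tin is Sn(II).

amminenitratobis(1,10-phenanthroline)vanadium(III) tetrafluorobis(pyridine)stannate(II)

Sn is given as +2; the anion's ligand charges sum to -4, so the complex anion is 2−.
A 1:1 salt means the cation carries the equal and opposite charge, 2+.
Cation: ligand charges sum to -1; for the ion to be 2+, V = +3.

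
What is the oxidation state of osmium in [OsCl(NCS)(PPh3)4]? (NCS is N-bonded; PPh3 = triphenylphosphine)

+2

No counter-ion: the bracketed complex is neutral.
Ligand charges: 1×NCS = -1; 4×PPh3 neutral; 1×Cl = -1; sum -2.
Os + (-2) = 0 ⇒ Os is +2.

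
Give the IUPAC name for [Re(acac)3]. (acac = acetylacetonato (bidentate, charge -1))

tris(acetylacetonato)rhenium(III)

There is no counter-ion, so the complex is neutral overall.
Ligand charges: 3×acetylacetonato (-1 each); total -3. So Re + (-3) = 0, giving Re = +3.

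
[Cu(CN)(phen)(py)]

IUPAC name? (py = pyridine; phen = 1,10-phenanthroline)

cyano(1,10-phenanthroline)(pyridine)copper(I)

There is no counter-ion, so the complex is neutral overall.
Ligand charges: 1×cyano (-1 each), 1×pyridine (neutral), 1×1,10-phenanthroline (neutral); total -1. So Cu + (-1) = 0, giving Cu = +1.
Ligands are named alphabetically: cyano before phenanthroline before pyridine.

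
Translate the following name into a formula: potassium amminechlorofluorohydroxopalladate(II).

K[PdClF(NH3)(OH)]

Ligands: 1 fluoro (F, -1), 1 chloro (Cl, -1), 1 ammine (NH3, neutral), 1 hydroxo (OH, -1). Ligand charge sum = -3.
With Pd in oxidation state +2, the complex ion is [Pd...]^1−.
Charge balance with potassium (+1) requires 1 complex ion per 1 potassium.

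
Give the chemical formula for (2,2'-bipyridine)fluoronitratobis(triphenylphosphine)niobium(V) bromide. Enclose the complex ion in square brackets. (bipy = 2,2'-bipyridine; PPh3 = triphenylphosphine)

Ligands: 1 fluoro (F, -1), 1 nitrato (NO3, -1), 1 2,2'-bipyridine (bipy, neutral), 2 triphenylphosphine (PPh3, neutral). Ligand charge sum = -2.
Charge balance with bromide (-1) requires 1 complex ion per 3 bromide.

[Nb(bipy)F(NO3)(PPh3)2]Br3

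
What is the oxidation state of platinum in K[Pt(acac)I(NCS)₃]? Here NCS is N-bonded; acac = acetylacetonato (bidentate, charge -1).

1 potassium outside the brackets (+1 each) → the complex ion is 1−.
Ligand charges: 3×NCS = -3; 1×I = -1; 1×acac = -1; sum -5.
Pt + (-5) = 1− ⇒ Pt is +4.

+4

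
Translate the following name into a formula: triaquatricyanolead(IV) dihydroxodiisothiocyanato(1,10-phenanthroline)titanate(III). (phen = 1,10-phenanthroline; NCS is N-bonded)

[Pb(CN)3(H2O)3][Ti(NCS)2(OH)2(phen)]

Cation [Pb…]: ligand charges -3, Pb(IV) ⇒ ion charge 1+.
Anion [Ti…]: ligand charges -4, Ti(III) ⇒ ion charge 1−.
One 1+ cation balances one 1− anion.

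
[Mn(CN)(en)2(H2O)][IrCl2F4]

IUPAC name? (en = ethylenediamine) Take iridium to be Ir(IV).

Ir is given as +4; the anion's ligand charges sum to -6, so the complex anion is 2−.
A 1:1 salt means the cation carries the equal and opposite charge, 2+.
Cation: ligand charges sum to -1; for the ion to be 2+, Mn = +3.

aquacyanobis(ethylenediamine)manganese(III) dichlorotetrafluoroiridate(IV)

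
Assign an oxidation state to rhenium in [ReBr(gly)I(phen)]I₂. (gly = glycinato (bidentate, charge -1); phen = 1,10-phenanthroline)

2 iodide outside the brackets (-1 each) → the complex ion is 2+.
Ligand charges: 1×gly = -1; 1×Br = -1; 1×I = -1; 1×phen neutral; sum -3.
Re + (-3) = 2+ ⇒ Re is +5.

+5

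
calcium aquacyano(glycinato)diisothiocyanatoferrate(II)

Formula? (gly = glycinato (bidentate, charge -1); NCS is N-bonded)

Ligands: 1 glycinato (gly, -1), 1 aqua (H2O, neutral), 1 cyano (CN, -1), 2 isothiocyanato (NCS, -1). Ligand charge sum = -4.
Charge balance with calcium (+2) requires 1 complex ion per 1 calcium.

Ca[Fe(CN)(gly)(H2O)(NCS)2]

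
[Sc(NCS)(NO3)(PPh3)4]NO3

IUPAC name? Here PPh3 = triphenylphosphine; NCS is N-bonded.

isothiocyanatonitratotetrakis(triphenylphosphine)scandium(III) nitrate

The 1 nitrate counter-ion carries a total charge of -1, so each complex ion is 1+.
Ligand charges: 4×triphenylphosphine (neutral), 1×isothiocyanato (-1 each), 1×nitrato (-1 each); total -2. So Sc + (-2) = 1+, giving Sc = +3.
Ligands are named alphabetically: isothiocyanato before nitrato before triphenylphosphine.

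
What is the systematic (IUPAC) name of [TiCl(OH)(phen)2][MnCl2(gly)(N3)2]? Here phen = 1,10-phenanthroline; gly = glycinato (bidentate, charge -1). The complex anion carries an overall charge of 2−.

The complex anion is given as 2−; its ligand charges sum to -5, so Mn = +3.
A 1:1 salt means the cation carries the equal and opposite charge, 2+.
Cation: ligand charges sum to -2; for the ion to be 2+, Ti = +4.

chlorohydroxobis(1,10-phenanthroline)titanium(IV) diazidodichloro(glycinato)manganate(III)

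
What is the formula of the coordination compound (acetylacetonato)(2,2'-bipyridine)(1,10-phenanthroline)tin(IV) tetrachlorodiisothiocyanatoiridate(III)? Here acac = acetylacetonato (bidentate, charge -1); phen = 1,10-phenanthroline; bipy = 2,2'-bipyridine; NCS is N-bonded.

[Sn(acac)(bipy)(phen)][IrCl4(NCS)2]

Cation [Sn…]: ligand charges -1, Sn(IV) ⇒ ion charge 3+.
Anion [Ir…]: ligand charges -6, Ir(III) ⇒ ion charge 3−.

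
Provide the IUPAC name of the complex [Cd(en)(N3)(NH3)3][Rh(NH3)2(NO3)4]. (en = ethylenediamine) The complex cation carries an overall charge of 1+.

triammineazido(ethylenediamine)cadmium(II) diamminetetranitratorhodate(III)

The complex cation is given as 1+; its ligand charges sum to -1, so Cd = +2.
A 1:1 salt means the anion carries the equal and opposite charge, 1−.
Anion: ligand charges sum to -4; for the ion to be 1−, Rh = +3.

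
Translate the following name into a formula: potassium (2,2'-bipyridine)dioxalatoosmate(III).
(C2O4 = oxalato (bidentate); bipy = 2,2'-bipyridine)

K[Os(bipy)(C2O4)2]

Ligands: 2 oxalato (C2O4, -2), 1 2,2'-bipyridine (bipy, neutral). Ligand charge sum = -4.
With Os in oxidation state +3, the complex ion is [Os...]^1−.
Charge balance with potassium (+1) requires 1 complex ion per 1 potassium.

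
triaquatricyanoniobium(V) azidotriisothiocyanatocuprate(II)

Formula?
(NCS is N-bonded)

Cation [Nb…]: ligand charges -3, Nb(V) ⇒ ion charge 2+.
Anion [Cu…]: ligand charges -4, Cu(II) ⇒ ion charge 2−.
One 2+ cation balances one 2− anion.

[Nb(CN)3(H2O)3][Cu(N3)(NCS)3]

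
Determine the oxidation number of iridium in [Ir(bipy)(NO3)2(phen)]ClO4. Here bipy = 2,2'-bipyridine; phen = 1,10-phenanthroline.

+3

1 perchlorate outside the brackets (-1 each) → the complex ion is 1+.
Ligand charges: 1×bipy neutral; 2×NO3 = -2; 1×phen neutral; sum -2.
Ir + (-2) = 1+ ⇒ Ir is +3.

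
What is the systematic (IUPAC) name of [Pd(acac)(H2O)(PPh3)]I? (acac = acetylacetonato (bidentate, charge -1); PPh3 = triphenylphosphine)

(acetylacetonato)aqua(triphenylphosphine)palladium(II) iodide

The 1 iodide counter-ion carries a total charge of -1, so each complex ion is 1+.
Ligand charges: 1×aqua (neutral), 1×acetylacetonato (-1 each), 1×triphenylphosphine (neutral); total -1. So Pd + (-1) = 1+, giving Pd = +2.
Ligands are named alphabetically: acetylacetonato before aqua before triphenylphosphine.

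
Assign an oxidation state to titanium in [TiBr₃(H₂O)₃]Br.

1 bromide outside the brackets (-1 each) → the complex ion is 1+.
Ligand charges: 3×H2O neutral; 3×Br = -3; sum -3.
Ti + (-3) = 1+ ⇒ Ti is +4.

+4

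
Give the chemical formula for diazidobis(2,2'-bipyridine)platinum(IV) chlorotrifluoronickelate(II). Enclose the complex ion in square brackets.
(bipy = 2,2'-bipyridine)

[Pt(bipy)2(N3)2][NiClF3]

Cation [Pt…]: ligand charges -2, Pt(IV) ⇒ ion charge 2+.
Anion [Ni…]: ligand charges -4, Ni(II) ⇒ ion charge 2−.
One 2+ cation balances one 2− anion.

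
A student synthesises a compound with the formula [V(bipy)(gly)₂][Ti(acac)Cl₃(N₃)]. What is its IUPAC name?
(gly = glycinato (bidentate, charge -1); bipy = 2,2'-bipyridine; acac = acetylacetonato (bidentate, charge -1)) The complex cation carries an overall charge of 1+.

(2,2'-bipyridine)bis(glycinato)vanadium(III) (acetylacetonato)azidotrichlorotitanate(IV)

Both ions are complex: the cation is named first with the plain metal name, the anion second with the -ate form; each ion's ligands are alphabetised independently.
The complex cation is given as 1+; its ligand charges sum to -2, so V = +3.
A 1:1 salt means the anion carries the equal and opposite charge, 1−.
Anion: ligand charges sum to -5; for the ion to be 1−, Ti = +4.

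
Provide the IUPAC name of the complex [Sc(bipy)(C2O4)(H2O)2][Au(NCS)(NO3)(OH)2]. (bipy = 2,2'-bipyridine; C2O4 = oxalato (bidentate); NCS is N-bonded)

Both ions are complex: the cation is named first with the plain metal name, the anion second with the -ate form; each ion's ligands are alphabetised independently.
Scandium is always +3 in its complexes; the cation's ligand charges sum to -2, so the complex cation is 1+.
A 1:1 salt means the anion carries the equal and opposite charge, 1−.
Anion: ligand charges sum to -4; for the ion to be 1−, Au = +3.

diaqua(2,2'-bipyridine)oxalatoscandium(III) dihydroxoisothiocyanatonitratoaurate(III)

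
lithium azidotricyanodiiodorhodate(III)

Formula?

Li3[Rh(CN)3I2(N3)]

Ligands: 1 azido (N3, -1), 3 cyano (CN, -1), 2 iodo (I, -1). Ligand charge sum = -6.
Charge balance with lithium (+1) requires 1 complex ion per 3 lithium.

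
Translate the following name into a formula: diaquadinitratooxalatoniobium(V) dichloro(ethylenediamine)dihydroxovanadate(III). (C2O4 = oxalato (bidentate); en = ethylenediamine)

Cation [Nb…]: ligand charges -4, Nb(V) ⇒ ion charge 1+.
Anion [V…]: ligand charges -4, V(III) ⇒ ion charge 1−.
One 1+ cation balances one 1− anion.

[Nb(C2O4)(H2O)2(NO3)2][VCl2(en)(OH)2]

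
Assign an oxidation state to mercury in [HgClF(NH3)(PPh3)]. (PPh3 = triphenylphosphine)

+2

No counter-ion: the bracketed complex is neutral.
Ligand charges: 1×Cl = -1; 1×F = -1; 1×PPh3 neutral; 1×NH3 neutral; sum -2.
Hg + (-2) = 0 ⇒ Hg is +2.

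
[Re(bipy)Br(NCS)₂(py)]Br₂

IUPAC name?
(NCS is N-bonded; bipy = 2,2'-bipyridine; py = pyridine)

The 2 bromide counter-ions carry a total charge of -2, so each complex ion is 2+.
Ligand charges: 2×isothiocyanato (-1 each), 1×2,2'-bipyridine (neutral), 1×pyridine (neutral), 1×bromo (-1 each); total -3. So Re + (-3) = 2+, giving Re = +5.
Ligands are named alphabetically: bipyridine before bromo before isothiocyanato before pyridine.

(2,2'-bipyridine)bromodiisothiocyanato(pyridine)rhenium(V) bromide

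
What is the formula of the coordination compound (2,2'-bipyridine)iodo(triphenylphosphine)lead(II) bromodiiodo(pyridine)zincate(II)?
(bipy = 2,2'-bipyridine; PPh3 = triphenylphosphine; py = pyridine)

Cation [Pb…]: ligand charges -1, Pb(II) ⇒ ion charge 1+.
Anion [Zn…]: ligand charges -3, Zn(II) ⇒ ion charge 1−.
One 1+ cation balances one 1− anion.

[Pb(bipy)I(PPh3)][ZnBrI2(py)]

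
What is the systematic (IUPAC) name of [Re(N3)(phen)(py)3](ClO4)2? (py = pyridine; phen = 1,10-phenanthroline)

The 2 perchlorate counter-ions carry a total charge of -2, so each complex ion is 2+.
Ligand charges: 3×pyridine (neutral), 1×azido (-1 each), 1×1,10-phenanthroline (neutral); total -1. So Re + (-1) = 2+, giving Re = +3.
Ligands are named alphabetically: azido before phenanthroline before pyridine.

azido(1,10-phenanthroline)tris(pyridine)rhenium(III) perchlorate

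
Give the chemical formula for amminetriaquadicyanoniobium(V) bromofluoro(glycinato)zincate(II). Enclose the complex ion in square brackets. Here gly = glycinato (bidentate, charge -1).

[Nb(CN)2(H2O)3(NH3)][ZnBrF(gly)]3

Cation [Nb…]: ligand charges -2, Nb(V) ⇒ ion charge 3+.
Anion [Zn…]: ligand charges -3, Zn(II) ⇒ ion charge 1−.
One 3+ cation requires 3 of the 1− anion.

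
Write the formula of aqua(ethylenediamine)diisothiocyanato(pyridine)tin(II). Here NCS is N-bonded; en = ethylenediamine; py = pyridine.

[Sn(en)(H2O)(NCS)2(py)]

Ligands: 2 isothiocyanato (NCS, -1), 1 aqua (H2O, neutral), 1 ethylenediamine (en, neutral), 1 pyridine (py, neutral). Ligand charge sum = -2.
With Sn in oxidation state +2, the complex ion is [Sn...].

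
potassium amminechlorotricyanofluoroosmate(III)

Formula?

K2[OsCl(CN)3F(NH3)]

Ligands: 1 chloro (Cl, -1), 1 ammine (NH3, neutral), 1 fluoro (F, -1), 3 cyano (CN, -1). Ligand charge sum = -5.
With Os in oxidation state +3, the complex ion is [Os...]^2−.
Charge balance with potassium (+1) requires 1 complex ion per 2 potassium.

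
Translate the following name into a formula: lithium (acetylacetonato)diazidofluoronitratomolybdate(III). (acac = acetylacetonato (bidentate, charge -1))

Li2[Mo(acac)F(N3)2(NO3)]

Ligands: 1 acetylacetonato (acac, -1), 1 fluoro (F, -1), 1 nitrato (NO3, -1), 2 azido (N3, -1). Ligand charge sum = -5.
With Mo in oxidation state +3, the complex ion is [Mo...]^2−.
Charge balance with lithium (+1) requires 1 complex ion per 2 lithium.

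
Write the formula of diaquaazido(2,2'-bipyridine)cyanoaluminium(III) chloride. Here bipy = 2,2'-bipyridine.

[Al(bipy)(CN)(H2O)2(N3)]Cl

Ligands: 1 2,2'-bipyridine (bipy, neutral), 1 cyano (CN, -1), 2 aqua (H2O, neutral), 1 azido (N3, -1). Ligand charge sum = -2.
With Al in oxidation state +3, the complex ion is [Al...]^1+.
Charge balance with chloride (-1) requires 1 complex ion per 1 chloride.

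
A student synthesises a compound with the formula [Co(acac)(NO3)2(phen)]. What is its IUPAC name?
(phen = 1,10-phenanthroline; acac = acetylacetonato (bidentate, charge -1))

(acetylacetonato)dinitrato(1,10-phenanthroline)cobalt(III)

There is no counter-ion, so the complex is neutral overall.
Ligand charges: 2×nitrato (-1 each), 1×1,10-phenanthroline (neutral), 1×acetylacetonato (-1 each); total -3. So Co + (-3) = 0, giving Co = +3.
Ligands are named alphabetically: acetylacetonato before nitrato before phenanthroline.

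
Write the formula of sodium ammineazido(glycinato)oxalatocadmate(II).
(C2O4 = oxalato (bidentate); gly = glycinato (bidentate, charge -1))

Ligands: 1 oxalato (C2O4, -2), 1 glycinato (gly, -1), 1 azido (N3, -1), 1 ammine (NH3, neutral). Ligand charge sum = -4.
With Cd in oxidation state +2, the complex ion is [Cd...]^2−.
Charge balance with sodium (+1) requires 1 complex ion per 2 sodium.

Na2[Cd(C2O4)(gly)(N3)(NH3)]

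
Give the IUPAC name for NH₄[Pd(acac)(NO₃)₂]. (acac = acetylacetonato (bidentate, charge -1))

ammonium (acetylacetonato)dinitratopalladate(II)

The 1 ammonium counter-ion carries a total charge of +1, so each complex ion is 1−.
Ligand charges: 1×acetylacetonato (-1 each), 2×nitrato (-1 each); total -3. So Pd + (-3) = 1−, giving Pd = +2.
Ligands are named alphabetically: acetylacetonato before nitrato.
The complex ion is anionic, so palladium takes the -ate form palladate(II).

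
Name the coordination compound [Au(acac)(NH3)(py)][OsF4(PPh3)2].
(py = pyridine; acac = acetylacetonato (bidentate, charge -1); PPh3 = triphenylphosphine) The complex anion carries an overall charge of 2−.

(acetylacetonato)ammine(pyridine)gold(III) tetrafluorobis(triphenylphosphine)osmate(II)

Both ions are complex: the cation is named first with the plain metal name, the anion second with the -ate form; each ion's ligands are alphabetised independently.
The complex anion is given as 2−; its ligand charges sum to -4, so Os = +2.
A 1:1 salt means the cation carries the equal and opposite charge, 2+.
Cation: ligand charges sum to -1; for the ion to be 2+, Au = +3.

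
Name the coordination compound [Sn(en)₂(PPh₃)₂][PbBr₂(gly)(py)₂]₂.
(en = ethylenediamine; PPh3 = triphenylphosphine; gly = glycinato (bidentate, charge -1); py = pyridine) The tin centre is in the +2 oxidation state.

bis(ethylenediamine)bis(triphenylphosphine)tin(II) dibromo(glycinato)bis(pyridine)plumbate(II)

Both ions are complex: the cation is named first with the plain metal name, the anion second with the -ate form; each ion's ligands are alphabetised independently.
Sn is given as +2; the cation's ligand charges sum to 0, so the complex cation is 2+.
With 2 anions per cation, each anion must be 2/2 = 1−.
Anion: ligand charges sum to -3; for the ion to be 1−, Pb = +2.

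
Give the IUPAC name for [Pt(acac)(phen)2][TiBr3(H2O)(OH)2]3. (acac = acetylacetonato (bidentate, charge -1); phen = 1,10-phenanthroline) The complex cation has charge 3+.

(acetylacetonato)bis(1,10-phenanthroline)platinum(IV) aquatribromodihydroxotitanate(IV)

Both ions are complex: the cation is named first with the plain metal name, the anion second with the -ate form; each ion's ligands are alphabetised independently.
The complex cation is given as 3+; its ligand charges sum to -1, so Pt = +4.
With 3 anions per cation, each anion must be 3/3 = 1−.
Anion: ligand charges sum to -5; for the ion to be 1−, Ti = +4.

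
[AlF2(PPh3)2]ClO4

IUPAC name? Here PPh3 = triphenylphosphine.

The 1 perchlorate counter-ion carries a total charge of -1, so each complex ion is 1+.
Ligand charges: 2×fluoro (-1 each), 2×triphenylphosphine (neutral); total -2. So Al + (-2) = 1+, giving Al = +3.
Ligands are named alphabetically: fluoro before triphenylphosphine.

difluorobis(triphenylphosphine)aluminium(III) perchlorate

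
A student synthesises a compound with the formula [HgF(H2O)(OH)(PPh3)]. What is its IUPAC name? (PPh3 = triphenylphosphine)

There is no counter-ion, so the complex is neutral overall.
Ligand charges: 1×hydroxo (-1 each), 1×triphenylphosphine (neutral), 1×fluoro (-1 each), 1×aqua (neutral); total -2. So Hg + (-2) = 0, giving Hg = +2.
Ligands are named alphabetically: aqua before fluoro before hydroxo before triphenylphosphine.

aquafluorohydroxo(triphenylphosphine)mercury(II)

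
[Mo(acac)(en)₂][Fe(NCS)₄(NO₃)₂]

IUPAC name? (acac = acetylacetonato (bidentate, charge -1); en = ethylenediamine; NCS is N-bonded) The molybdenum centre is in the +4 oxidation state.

Mo is given as +4; the cation's ligand charges sum to -1, so the complex cation is 3+.
A 1:1 salt means the anion carries the equal and opposite charge, 3−.
Anion: ligand charges sum to -6; for the ion to be 3−, Fe = +3.

(acetylacetonato)bis(ethylenediamine)molybdenum(IV) tetraisothiocyanatodinitratoferrate(III)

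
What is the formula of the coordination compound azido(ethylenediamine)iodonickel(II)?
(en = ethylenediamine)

[Ni(en)I(N3)]

Ligands: 1 azido (N3, -1), 1 iodo (I, -1), 1 ethylenediamine (en, neutral). Ligand charge sum = -2.
With Ni in oxidation state +2, the complex ion is [Ni...].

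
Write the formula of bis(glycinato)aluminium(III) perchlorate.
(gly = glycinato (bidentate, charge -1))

[Al(gly)2]ClO4

Ligands: 2 glycinato (gly, -1). Ligand charge sum = -2.
With Al in oxidation state +3, the complex ion is [Al...]^1+.
Charge balance with perchlorate (-1) requires 1 complex ion per 1 perchlorate.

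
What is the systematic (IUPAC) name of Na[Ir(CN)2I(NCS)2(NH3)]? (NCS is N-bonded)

The 1 sodium counter-ion carries a total charge of +1, so each complex ion is 1−.
Ligand charges: 1×iodo (-1 each), 2×cyano (-1 each), 1×ammine (neutral), 2×isothiocyanato (-1 each); total -5. So Ir + (-5) = 1−, giving Ir = +4.
The complex ion is anionic, so iridium takes the -ate form iridate(IV).

sodium amminedicyanoiododiisothiocyanatoiridate(IV)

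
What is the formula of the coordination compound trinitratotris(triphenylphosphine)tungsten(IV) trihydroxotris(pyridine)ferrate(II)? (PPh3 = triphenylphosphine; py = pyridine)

[W(NO3)3(PPh3)3][Fe(OH)3(py)3]

Cation [W…]: ligand charges -3, W(IV) ⇒ ion charge 1+.
Anion [Fe…]: ligand charges -3, Fe(II) ⇒ ion charge 1−.
One 1+ cation balances one 1− anion.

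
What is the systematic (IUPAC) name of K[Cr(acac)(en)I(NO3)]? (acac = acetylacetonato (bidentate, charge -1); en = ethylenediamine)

potassium (acetylacetonato)(ethylenediamine)iodonitratochromate(II)

The 1 potassium counter-ion carries a total charge of +1, so each complex ion is 1−.
Ligand charges: 1×acetylacetonato (-1 each), 1×ethylenediamine (neutral), 1×nitrato (-1 each), 1×iodo (-1 each); total -3. So Cr + (-3) = 1−, giving Cr = +2.
Ligands are named alphabetically: acetylacetonato before ethylenediamine before iodo before nitrato.
The complex ion is anionic, so chromium takes the -ate form chromate(II).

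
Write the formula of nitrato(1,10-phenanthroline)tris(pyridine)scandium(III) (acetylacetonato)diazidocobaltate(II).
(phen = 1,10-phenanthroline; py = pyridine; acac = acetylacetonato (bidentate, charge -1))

Cation [Sc…]: ligand charges -1, Sc(III) ⇒ ion charge 2+.
Anion [Co…]: ligand charges -3, Co(II) ⇒ ion charge 1−.
One 2+ cation requires 2 of the 1− anion.

[Sc(NO3)(phen)(py)3][Co(acac)(N3)2]2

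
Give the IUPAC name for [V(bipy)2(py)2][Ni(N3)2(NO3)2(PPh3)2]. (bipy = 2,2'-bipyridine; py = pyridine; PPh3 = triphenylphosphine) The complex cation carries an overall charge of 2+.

bis(2,2'-bipyridine)bis(pyridine)vanadium(II) diazidodinitratobis(triphenylphosphine)nickelate(II)

Both ions are complex: the cation is named first with the plain metal name, the anion second with the -ate form; each ion's ligands are alphabetised independently.
The complex cation is given as 2+; its ligand charges sum to 0, so V = +2.
A 1:1 salt means the anion carries the equal and opposite charge, 2−.
Anion: ligand charges sum to -4; for the ion to be 2−, Ni = +2.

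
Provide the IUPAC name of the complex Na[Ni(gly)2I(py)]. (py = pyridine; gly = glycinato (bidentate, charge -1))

The 1 sodium counter-ion carries a total charge of +1, so each complex ion is 1−.
Ligand charges: 1×iodo (-1 each), 1×pyridine (neutral), 2×glycinato (-1 each); total -3. So Ni + (-3) = 1−, giving Ni = +2.
The complex ion is anionic, so nickel takes the -ate form nickelate(II).

sodium bis(glycinato)iodo(pyridine)nickelate(II)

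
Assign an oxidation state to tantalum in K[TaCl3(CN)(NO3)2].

+5

1 potassium outside the brackets (+1 each) → the complex ion is 1−.
Ligand charges: 3×Cl = -3; 1×CN = -1; 2×NO3 = -2; sum -6.
Ta + (-6) = 1− ⇒ Ta is +5.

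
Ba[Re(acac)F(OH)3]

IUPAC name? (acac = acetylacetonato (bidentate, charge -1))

The 1 barium counter-ion carries a total charge of +2, so each complex ion is 2−.
Ligand charges: 1×acetylacetonato (-1 each), 1×fluoro (-1 each), 3×hydroxo (-1 each); total -5. So Re + (-5) = 2−, giving Re = +3.
The complex ion is anionic, so rhenium takes the -ate form rhenate(III).

barium (acetylacetonato)fluorotrihydroxorhenate(III)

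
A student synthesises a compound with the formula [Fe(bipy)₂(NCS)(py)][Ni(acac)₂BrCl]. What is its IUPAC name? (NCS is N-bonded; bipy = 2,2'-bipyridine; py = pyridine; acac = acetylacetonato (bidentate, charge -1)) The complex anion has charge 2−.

bis(2,2'-bipyridine)isothiocyanato(pyridine)iron(III) bis(acetylacetonato)bromochloronickelate(II)

Both ions are complex: the cation is named first with the plain metal name, the anion second with the -ate form; each ion's ligands are alphabetised independently.
The complex anion is given as 2−; its ligand charges sum to -4, so Ni = +2.
A 1:1 salt means the cation carries the equal and opposite charge, 2+.
Cation: ligand charges sum to -1; for the ion to be 2+, Fe = +3.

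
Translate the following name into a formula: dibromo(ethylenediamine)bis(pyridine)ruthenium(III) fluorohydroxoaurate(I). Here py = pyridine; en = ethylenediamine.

Cation [Ru…]: ligand charges -2, Ru(III) ⇒ ion charge 1+.
Anion [Au…]: ligand charges -2, Au(I) ⇒ ion charge 1−.

[RuBr2(en)(py)2][AuF(OH)]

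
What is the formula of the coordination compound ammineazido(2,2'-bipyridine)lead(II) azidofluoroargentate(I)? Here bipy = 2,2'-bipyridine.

[Pb(bipy)(N3)(NH3)][AgF(N3)]

Cation [Pb…]: ligand charges -1, Pb(II) ⇒ ion charge 1+.
Anion [Ag…]: ligand charges -2, Ag(I) ⇒ ion charge 1−.
One 1+ cation balances one 1− anion.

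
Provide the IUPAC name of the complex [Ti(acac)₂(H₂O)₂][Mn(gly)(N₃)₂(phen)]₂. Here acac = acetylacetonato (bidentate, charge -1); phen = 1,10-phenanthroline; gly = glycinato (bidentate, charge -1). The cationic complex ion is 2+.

The complex cation is given as 2+; its ligand charges sum to -2, so Ti = +4.
With 2 anions per cation, each anion must be 2/2 = 1−.
Anion: ligand charges sum to -3; for the ion to be 1−, Mn = +2.

bis(acetylacetonato)diaquatitanium(IV) diazido(glycinato)(1,10-phenanthroline)manganate(II)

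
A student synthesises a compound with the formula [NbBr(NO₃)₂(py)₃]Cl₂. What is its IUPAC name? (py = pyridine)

bromodinitratotris(pyridine)niobium(V) chloride

The 2 chloride counter-ions carry a total charge of -2, so each complex ion is 2+.
Ligand charges: 2×nitrato (-1 each), 1×bromo (-1 each), 3×pyridine (neutral); total -3. So Nb + (-3) = 2+, giving Nb = +5.
Ligands are named alphabetically: bromo before nitrato before pyridine.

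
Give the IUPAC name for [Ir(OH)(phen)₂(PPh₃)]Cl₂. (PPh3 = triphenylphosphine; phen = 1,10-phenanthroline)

The 2 chloride counter-ions carry a total charge of -2, so each complex ion is 2+.
Ligand charges: 1×triphenylphosphine (neutral), 2×1,10-phenanthroline (neutral), 1×hydroxo (-1 each); total -1. So Ir + (-1) = 2+, giving Ir = +3.
Ligands are named alphabetically: hydroxo before phenanthroline before triphenylphosphine.

hydroxobis(1,10-phenanthroline)(triphenylphosphine)iridium(III) chloride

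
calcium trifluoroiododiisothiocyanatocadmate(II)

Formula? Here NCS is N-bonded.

Ca2[CdF3I(NCS)2]

Ligands: 2 isothiocyanato (NCS, -1), 3 fluoro (F, -1), 1 iodo (I, -1). Ligand charge sum = -6.
With Cd in oxidation state +2, the complex ion is [Cd...]^4−.
Charge balance with calcium (+2) requires 1 complex ion per 2 calcium.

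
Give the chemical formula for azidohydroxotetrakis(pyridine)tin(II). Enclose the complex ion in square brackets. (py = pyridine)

[Sn(N3)(OH)(py)4]

Ligands: 4 pyridine (py, neutral), 1 azido (N3, -1), 1 hydroxo (OH, -1). Ligand charge sum = -2.
With Sn in oxidation state +2, the complex ion is [Sn...].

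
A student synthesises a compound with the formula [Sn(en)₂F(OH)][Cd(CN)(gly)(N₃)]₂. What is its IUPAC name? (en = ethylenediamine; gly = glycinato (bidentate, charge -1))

Cadmium is always +2 in its complexes; the anion's ligand charges sum to -3, so the complex anion is 1−.
With 2 anions per cation, the cation must be 2×1 = 2+.
Cation: ligand charges sum to -2; for the ion to be 2+, Sn = +4.

bis(ethylenediamine)fluorohydroxotin(IV) azidocyano(glycinato)cadmate(II)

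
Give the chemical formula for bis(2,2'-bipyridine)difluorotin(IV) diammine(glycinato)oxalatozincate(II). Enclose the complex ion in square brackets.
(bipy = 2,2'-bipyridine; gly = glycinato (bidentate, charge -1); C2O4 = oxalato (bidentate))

[Sn(bipy)2F2][Zn(C2O4)(gly)(NH3)2]2

Cation [Sn…]: ligand charges -2, Sn(IV) ⇒ ion charge 2+.
Anion [Zn…]: ligand charges -3, Zn(II) ⇒ ion charge 1−.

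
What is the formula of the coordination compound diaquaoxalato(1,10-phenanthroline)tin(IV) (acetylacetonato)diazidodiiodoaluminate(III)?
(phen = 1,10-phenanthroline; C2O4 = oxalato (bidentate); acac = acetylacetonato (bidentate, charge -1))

Cation [Sn…]: ligand charges -2, Sn(IV) ⇒ ion charge 2+.
Anion [Al…]: ligand charges -5, Al(III) ⇒ ion charge 2−.

[Sn(C2O4)(H2O)2(phen)][Al(acac)I2(N3)2]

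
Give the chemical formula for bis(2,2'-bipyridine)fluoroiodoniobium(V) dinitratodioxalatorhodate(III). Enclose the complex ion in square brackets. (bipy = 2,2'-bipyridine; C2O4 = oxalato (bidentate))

Cation [Nb…]: ligand charges -2, Nb(V) ⇒ ion charge 3+.
Anion [Rh…]: ligand charges -6, Rh(III) ⇒ ion charge 3−.
One 3+ cation balances one 3− anion.

[Nb(bipy)2FI][Rh(C2O4)2(NO3)2]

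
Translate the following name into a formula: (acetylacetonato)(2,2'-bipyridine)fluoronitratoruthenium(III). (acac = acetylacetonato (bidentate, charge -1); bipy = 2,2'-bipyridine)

[Ru(acac)(bipy)F(NO3)]

Ligands: 1 acetylacetonato (acac, -1), 1 2,2'-bipyridine (bipy, neutral), 1 nitrato (NO3, -1), 1 fluoro (F, -1). Ligand charge sum = -3.
With Ru in oxidation state +3, the complex ion is [Ru...].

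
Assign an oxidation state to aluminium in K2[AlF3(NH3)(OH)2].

2 potassium outside the brackets (+1 each) → the complex ion is 2−.
Ligand charges: 1×NH3 neutral; 3×F = -3; 2×OH = -2; sum -5.
Al + (-5) = 2− ⇒ Al is +3.

+3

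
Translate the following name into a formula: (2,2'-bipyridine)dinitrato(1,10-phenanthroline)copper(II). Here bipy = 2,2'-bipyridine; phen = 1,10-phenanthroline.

Ligands: 2 nitrato (NO3, -1), 1 2,2'-bipyridine (bipy, neutral), 1 1,10-phenanthroline (phen, neutral). Ligand charge sum = -2.
With Cu in oxidation state +2, the complex ion is [Cu...].

[Cu(bipy)(NO3)2(phen)]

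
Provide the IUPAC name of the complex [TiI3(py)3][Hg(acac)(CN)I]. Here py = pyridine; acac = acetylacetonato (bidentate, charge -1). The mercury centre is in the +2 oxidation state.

Hg is given as +2; the anion's ligand charges sum to -3, so the complex anion is 1−.
A 1:1 salt means the cation carries the equal and opposite charge, 1+.
Cation: ligand charges sum to -3; for the ion to be 1+, Ti = +4.

triiodotris(pyridine)titanium(IV) (acetylacetonato)cyanoiodomercurate(II)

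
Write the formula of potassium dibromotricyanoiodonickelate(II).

Ligands: 2 bromo (Br, -1), 3 cyano (CN, -1), 1 iodo (I, -1). Ligand charge sum = -6.
Charge balance with potassium (+1) requires 1 complex ion per 4 potassium.

K4[NiBr2(CN)3I]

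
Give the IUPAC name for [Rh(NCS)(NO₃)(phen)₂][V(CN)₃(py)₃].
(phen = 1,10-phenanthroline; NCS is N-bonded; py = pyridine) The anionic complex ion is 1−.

isothiocyanatonitratobis(1,10-phenanthroline)rhodium(III) tricyanotris(pyridine)vanadate(II)

Both ions are complex: the cation is named first with the plain metal name, the anion second with the -ate form; each ion's ligands are alphabetised independently.
The complex anion is given as 1−; its ligand charges sum to -3, so V = +2.
A 1:1 salt means the cation carries the equal and opposite charge, 1+.
Cation: ligand charges sum to -2; for the ion to be 1+, Rh = +3.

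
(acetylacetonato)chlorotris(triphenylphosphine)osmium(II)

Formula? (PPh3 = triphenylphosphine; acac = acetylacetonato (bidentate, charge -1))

Ligands: 3 triphenylphosphine (PPh3, neutral), 1 acetylacetonato (acac, -1), 1 chloro (Cl, -1). Ligand charge sum = -2.
With Os in oxidation state +2, the complex ion is [Os...].

[Os(acac)Cl(PPh3)3]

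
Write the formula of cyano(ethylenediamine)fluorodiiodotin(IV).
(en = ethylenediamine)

Ligands: 1 fluoro (F, -1), 2 iodo (I, -1), 1 ethylenediamine (en, neutral), 1 cyano (CN, -1). Ligand charge sum = -4.
With Sn in oxidation state +4, the complex ion is [Sn...].

[Sn(CN)(en)FI2]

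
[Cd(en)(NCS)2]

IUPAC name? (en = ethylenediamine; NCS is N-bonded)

There is no counter-ion, so the complex is neutral overall.
Ligand charges: 1×ethylenediamine (neutral), 2×isothiocyanato (-1 each); total -2. So Cd + (-2) = 0, giving Cd = +2.
Ligands are named alphabetically: ethylenediamine before isothiocyanato.

(ethylenediamine)diisothiocyanatocadmium(II)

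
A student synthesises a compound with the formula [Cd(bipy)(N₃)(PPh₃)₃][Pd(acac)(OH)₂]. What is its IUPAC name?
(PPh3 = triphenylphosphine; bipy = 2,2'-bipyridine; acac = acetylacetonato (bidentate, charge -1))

azido(2,2'-bipyridine)tris(triphenylphosphine)cadmium(II) (acetylacetonato)dihydroxopalladate(II)

Cadmium is always +2 in its complexes; the cation's ligand charges sum to -1, so the complex cation is 1+.
A 1:1 salt means the anion carries the equal and opposite charge, 1−.
Anion: ligand charges sum to -3; for the ion to be 1−, Pd = +2.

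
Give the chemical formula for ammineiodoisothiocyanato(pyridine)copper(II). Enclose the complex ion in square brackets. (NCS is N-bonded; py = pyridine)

Ligands: 1 isothiocyanato (NCS, -1), 1 ammine (NH3, neutral), 1 iodo (I, -1), 1 pyridine (py, neutral). Ligand charge sum = -2.
With Cu in oxidation state +2, the complex ion is [Cu...].

[CuI(NCS)(NH3)(py)]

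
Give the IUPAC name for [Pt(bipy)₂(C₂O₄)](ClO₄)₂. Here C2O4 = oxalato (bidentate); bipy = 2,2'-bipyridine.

bis(2,2'-bipyridine)oxalatoplatinum(IV) perchlorate

The 2 perchlorate counter-ions carry a total charge of -2, so each complex ion is 2+.
Ligand charges: 1×oxalato (-2 each), 2×2,2'-bipyridine (neutral); total -2. So Pt + (-2) = 2+, giving Pt = +4.
Ligands are named alphabetically: bipyridine before oxalato.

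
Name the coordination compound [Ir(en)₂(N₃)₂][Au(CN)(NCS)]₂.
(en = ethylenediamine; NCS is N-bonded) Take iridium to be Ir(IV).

Both ions are complex: the cation is named first with the plain metal name, the anion second with the -ate form; each ion's ligands are alphabetised independently.
Ir is given as +4; the cation's ligand charges sum to -2, so the complex cation is 2+.
With 2 anions per cation, each anion must be 2/2 = 1−.
Anion: ligand charges sum to -2; for the ion to be 1−, Au = +1.

diazidobis(ethylenediamine)iridium(IV) cyanoisothiocyanatoaurate(I)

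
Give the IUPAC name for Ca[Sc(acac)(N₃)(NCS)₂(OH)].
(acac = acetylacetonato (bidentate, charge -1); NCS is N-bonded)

The 1 calcium counter-ion carries a total charge of +2, so each complex ion is 2−.
Ligand charges: 1×azido (-1 each), 1×acetylacetonato (-1 each), 2×isothiocyanato (-1 each), 1×hydroxo (-1 each); total -5. So Sc + (-5) = 2−, giving Sc = +3.
The complex ion is anionic, so scandium takes the -ate form scandate(III).

calcium (acetylacetonato)azidohydroxodiisothiocyanatoscandate(III)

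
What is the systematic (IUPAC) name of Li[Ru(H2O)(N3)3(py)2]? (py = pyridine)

The 1 lithium counter-ion carries a total charge of +1, so each complex ion is 1−.
Ligand charges: 2×pyridine (neutral), 3×azido (-1 each), 1×aqua (neutral); total -3. So Ru + (-3) = 1−, giving Ru = +2.
Ligands are named alphabetically: aqua before azido before pyridine.
The complex ion is anionic, so ruthenium takes the -ate form ruthenate(II).

lithium aquatriazidobis(pyridine)ruthenate(II)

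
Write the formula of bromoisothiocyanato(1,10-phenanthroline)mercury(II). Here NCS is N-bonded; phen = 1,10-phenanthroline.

[HgBr(NCS)(phen)]

Ligands: 1 isothiocyanato (NCS, -1), 1 bromo (Br, -1), 1 1,10-phenanthroline (phen, neutral). Ligand charge sum = -2.
With Hg in oxidation state +2, the complex ion is [Hg...].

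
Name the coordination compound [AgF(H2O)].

aquafluorosilver(I)

There is no counter-ion, so the complex is neutral overall.
Ligand charges: 1×fluoro (-1 each), 1×aqua (neutral); total -1. So Ag + (-1) = 0, giving Ag = +1.
Ligands are named alphabetically: aqua before fluoro.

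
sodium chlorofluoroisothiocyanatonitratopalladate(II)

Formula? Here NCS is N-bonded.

Ligands: 1 fluoro (F, -1), 1 nitrato (NO3, -1), 1 isothiocyanato (NCS, -1), 1 chloro (Cl, -1). Ligand charge sum = -4.
With Pd in oxidation state +2, the complex ion is [Pd...]^2−.
Charge balance with sodium (+1) requires 1 complex ion per 2 sodium.

Na2[PdClF(NCS)(NO3)]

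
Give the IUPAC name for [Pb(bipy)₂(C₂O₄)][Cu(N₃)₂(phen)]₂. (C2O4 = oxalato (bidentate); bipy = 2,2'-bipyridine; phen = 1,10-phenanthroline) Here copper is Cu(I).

Both ions are complex: the cation is named first with the plain metal name, the anion second with the -ate form; each ion's ligands are alphabetised independently.
Cu is given as +1; the anion's ligand charges sum to -2, so the complex anion is 1−.
With 2 anions per cation, the cation must be 2×1 = 2+.
Cation: ligand charges sum to -2; for the ion to be 2+, Pb = +4.

bis(2,2'-bipyridine)oxalatolead(IV) diazido(1,10-phenanthroline)cuprate(I)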